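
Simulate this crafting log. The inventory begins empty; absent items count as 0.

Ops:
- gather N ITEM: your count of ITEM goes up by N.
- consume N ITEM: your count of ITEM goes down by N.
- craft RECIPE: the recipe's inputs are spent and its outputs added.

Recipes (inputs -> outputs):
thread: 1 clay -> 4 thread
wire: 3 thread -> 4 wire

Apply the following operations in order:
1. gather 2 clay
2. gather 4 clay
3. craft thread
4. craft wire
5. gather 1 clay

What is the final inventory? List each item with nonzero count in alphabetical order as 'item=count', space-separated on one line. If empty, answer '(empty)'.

Answer: clay=6 thread=1 wire=4

Derivation:
After 1 (gather 2 clay): clay=2
After 2 (gather 4 clay): clay=6
After 3 (craft thread): clay=5 thread=4
After 4 (craft wire): clay=5 thread=1 wire=4
After 5 (gather 1 clay): clay=6 thread=1 wire=4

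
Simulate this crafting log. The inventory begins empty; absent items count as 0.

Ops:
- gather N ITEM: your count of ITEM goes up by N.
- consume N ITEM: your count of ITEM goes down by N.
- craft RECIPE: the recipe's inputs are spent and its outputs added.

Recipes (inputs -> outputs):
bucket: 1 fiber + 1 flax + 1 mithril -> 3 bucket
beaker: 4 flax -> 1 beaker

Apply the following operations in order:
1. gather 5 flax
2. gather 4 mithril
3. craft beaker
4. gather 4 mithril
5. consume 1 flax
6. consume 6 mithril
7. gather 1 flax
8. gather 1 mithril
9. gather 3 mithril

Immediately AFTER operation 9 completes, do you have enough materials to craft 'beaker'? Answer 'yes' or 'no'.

After 1 (gather 5 flax): flax=5
After 2 (gather 4 mithril): flax=5 mithril=4
After 3 (craft beaker): beaker=1 flax=1 mithril=4
After 4 (gather 4 mithril): beaker=1 flax=1 mithril=8
After 5 (consume 1 flax): beaker=1 mithril=8
After 6 (consume 6 mithril): beaker=1 mithril=2
After 7 (gather 1 flax): beaker=1 flax=1 mithril=2
After 8 (gather 1 mithril): beaker=1 flax=1 mithril=3
After 9 (gather 3 mithril): beaker=1 flax=1 mithril=6

Answer: no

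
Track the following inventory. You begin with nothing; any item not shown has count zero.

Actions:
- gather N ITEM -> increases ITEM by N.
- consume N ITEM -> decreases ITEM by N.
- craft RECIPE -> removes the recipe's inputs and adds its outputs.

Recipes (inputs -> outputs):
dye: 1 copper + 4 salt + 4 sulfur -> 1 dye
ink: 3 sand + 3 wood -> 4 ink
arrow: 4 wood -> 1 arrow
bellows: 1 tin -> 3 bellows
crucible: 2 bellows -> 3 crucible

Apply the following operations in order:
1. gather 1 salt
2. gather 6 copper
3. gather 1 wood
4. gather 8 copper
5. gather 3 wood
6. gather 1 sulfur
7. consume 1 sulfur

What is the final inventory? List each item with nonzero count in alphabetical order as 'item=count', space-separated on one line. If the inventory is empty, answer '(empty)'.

Answer: copper=14 salt=1 wood=4

Derivation:
After 1 (gather 1 salt): salt=1
After 2 (gather 6 copper): copper=6 salt=1
After 3 (gather 1 wood): copper=6 salt=1 wood=1
After 4 (gather 8 copper): copper=14 salt=1 wood=1
After 5 (gather 3 wood): copper=14 salt=1 wood=4
After 6 (gather 1 sulfur): copper=14 salt=1 sulfur=1 wood=4
After 7 (consume 1 sulfur): copper=14 salt=1 wood=4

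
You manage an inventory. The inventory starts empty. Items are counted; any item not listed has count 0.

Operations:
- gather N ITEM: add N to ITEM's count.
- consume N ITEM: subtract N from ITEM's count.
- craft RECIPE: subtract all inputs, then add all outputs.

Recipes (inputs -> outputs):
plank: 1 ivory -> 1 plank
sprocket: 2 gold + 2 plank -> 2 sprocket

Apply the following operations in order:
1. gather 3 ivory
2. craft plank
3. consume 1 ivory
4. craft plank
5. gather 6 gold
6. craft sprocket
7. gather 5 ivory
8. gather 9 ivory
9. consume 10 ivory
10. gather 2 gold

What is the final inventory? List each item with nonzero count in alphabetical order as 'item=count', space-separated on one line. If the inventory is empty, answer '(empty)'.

Answer: gold=6 ivory=4 sprocket=2

Derivation:
After 1 (gather 3 ivory): ivory=3
After 2 (craft plank): ivory=2 plank=1
After 3 (consume 1 ivory): ivory=1 plank=1
After 4 (craft plank): plank=2
After 5 (gather 6 gold): gold=6 plank=2
After 6 (craft sprocket): gold=4 sprocket=2
After 7 (gather 5 ivory): gold=4 ivory=5 sprocket=2
After 8 (gather 9 ivory): gold=4 ivory=14 sprocket=2
After 9 (consume 10 ivory): gold=4 ivory=4 sprocket=2
After 10 (gather 2 gold): gold=6 ivory=4 sprocket=2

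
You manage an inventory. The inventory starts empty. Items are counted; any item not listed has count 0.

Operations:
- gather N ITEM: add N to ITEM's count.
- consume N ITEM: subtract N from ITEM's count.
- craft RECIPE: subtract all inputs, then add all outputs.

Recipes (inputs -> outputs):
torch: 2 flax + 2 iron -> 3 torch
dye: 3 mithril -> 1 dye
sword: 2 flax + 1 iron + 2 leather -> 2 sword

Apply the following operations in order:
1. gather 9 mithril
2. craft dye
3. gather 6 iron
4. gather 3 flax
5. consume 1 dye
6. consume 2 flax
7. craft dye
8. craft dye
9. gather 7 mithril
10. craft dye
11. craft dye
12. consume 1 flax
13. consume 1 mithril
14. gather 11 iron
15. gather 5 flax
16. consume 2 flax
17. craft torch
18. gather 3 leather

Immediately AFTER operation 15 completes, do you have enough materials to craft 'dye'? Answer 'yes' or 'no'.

Answer: no

Derivation:
After 1 (gather 9 mithril): mithril=9
After 2 (craft dye): dye=1 mithril=6
After 3 (gather 6 iron): dye=1 iron=6 mithril=6
After 4 (gather 3 flax): dye=1 flax=3 iron=6 mithril=6
After 5 (consume 1 dye): flax=3 iron=6 mithril=6
After 6 (consume 2 flax): flax=1 iron=6 mithril=6
After 7 (craft dye): dye=1 flax=1 iron=6 mithril=3
After 8 (craft dye): dye=2 flax=1 iron=6
After 9 (gather 7 mithril): dye=2 flax=1 iron=6 mithril=7
After 10 (craft dye): dye=3 flax=1 iron=6 mithril=4
After 11 (craft dye): dye=4 flax=1 iron=6 mithril=1
After 12 (consume 1 flax): dye=4 iron=6 mithril=1
After 13 (consume 1 mithril): dye=4 iron=6
After 14 (gather 11 iron): dye=4 iron=17
After 15 (gather 5 flax): dye=4 flax=5 iron=17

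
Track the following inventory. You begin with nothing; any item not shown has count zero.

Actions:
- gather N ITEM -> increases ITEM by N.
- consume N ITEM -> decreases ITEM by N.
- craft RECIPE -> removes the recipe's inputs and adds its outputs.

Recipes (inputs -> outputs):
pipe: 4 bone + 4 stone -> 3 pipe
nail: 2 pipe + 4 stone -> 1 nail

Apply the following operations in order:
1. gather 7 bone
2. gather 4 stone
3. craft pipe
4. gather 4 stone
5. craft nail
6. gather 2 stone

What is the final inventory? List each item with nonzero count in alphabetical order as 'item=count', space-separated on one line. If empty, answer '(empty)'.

Answer: bone=3 nail=1 pipe=1 stone=2

Derivation:
After 1 (gather 7 bone): bone=7
After 2 (gather 4 stone): bone=7 stone=4
After 3 (craft pipe): bone=3 pipe=3
After 4 (gather 4 stone): bone=3 pipe=3 stone=4
After 5 (craft nail): bone=3 nail=1 pipe=1
After 6 (gather 2 stone): bone=3 nail=1 pipe=1 stone=2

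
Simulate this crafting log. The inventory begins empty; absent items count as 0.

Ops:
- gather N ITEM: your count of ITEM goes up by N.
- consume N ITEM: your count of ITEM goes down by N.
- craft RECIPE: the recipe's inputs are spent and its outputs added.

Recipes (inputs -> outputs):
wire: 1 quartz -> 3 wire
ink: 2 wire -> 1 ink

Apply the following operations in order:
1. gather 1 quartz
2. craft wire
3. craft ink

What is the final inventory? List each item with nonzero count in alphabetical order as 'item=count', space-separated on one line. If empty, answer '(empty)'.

Answer: ink=1 wire=1

Derivation:
After 1 (gather 1 quartz): quartz=1
After 2 (craft wire): wire=3
After 3 (craft ink): ink=1 wire=1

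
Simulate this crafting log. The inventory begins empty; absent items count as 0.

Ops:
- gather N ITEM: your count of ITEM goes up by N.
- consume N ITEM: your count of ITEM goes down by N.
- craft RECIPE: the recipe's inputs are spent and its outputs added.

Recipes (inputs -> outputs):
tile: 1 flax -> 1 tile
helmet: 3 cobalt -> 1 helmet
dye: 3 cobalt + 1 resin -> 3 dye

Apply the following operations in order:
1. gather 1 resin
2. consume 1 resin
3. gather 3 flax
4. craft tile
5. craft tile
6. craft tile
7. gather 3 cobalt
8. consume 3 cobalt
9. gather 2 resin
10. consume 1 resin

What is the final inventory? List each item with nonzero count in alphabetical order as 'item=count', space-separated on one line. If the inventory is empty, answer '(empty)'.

After 1 (gather 1 resin): resin=1
After 2 (consume 1 resin): (empty)
After 3 (gather 3 flax): flax=3
After 4 (craft tile): flax=2 tile=1
After 5 (craft tile): flax=1 tile=2
After 6 (craft tile): tile=3
After 7 (gather 3 cobalt): cobalt=3 tile=3
After 8 (consume 3 cobalt): tile=3
After 9 (gather 2 resin): resin=2 tile=3
After 10 (consume 1 resin): resin=1 tile=3

Answer: resin=1 tile=3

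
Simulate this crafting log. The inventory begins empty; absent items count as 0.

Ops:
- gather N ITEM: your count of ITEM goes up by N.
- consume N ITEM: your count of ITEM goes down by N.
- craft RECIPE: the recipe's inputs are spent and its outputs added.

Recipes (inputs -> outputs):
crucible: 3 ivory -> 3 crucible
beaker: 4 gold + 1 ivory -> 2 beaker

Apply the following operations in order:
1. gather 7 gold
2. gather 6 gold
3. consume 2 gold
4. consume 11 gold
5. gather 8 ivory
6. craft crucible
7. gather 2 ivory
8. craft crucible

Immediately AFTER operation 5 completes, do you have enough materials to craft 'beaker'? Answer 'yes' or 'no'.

After 1 (gather 7 gold): gold=7
After 2 (gather 6 gold): gold=13
After 3 (consume 2 gold): gold=11
After 4 (consume 11 gold): (empty)
After 5 (gather 8 ivory): ivory=8

Answer: no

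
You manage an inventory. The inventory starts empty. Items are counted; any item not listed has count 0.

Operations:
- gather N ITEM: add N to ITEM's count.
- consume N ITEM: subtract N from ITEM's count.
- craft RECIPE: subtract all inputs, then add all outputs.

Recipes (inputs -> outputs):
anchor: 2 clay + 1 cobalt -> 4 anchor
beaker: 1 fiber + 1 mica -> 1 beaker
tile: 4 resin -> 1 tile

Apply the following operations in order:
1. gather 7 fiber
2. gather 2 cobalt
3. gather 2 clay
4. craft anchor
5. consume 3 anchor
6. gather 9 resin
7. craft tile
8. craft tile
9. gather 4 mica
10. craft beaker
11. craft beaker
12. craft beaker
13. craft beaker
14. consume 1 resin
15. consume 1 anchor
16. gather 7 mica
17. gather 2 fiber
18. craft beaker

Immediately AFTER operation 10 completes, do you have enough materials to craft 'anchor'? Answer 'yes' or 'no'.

Answer: no

Derivation:
After 1 (gather 7 fiber): fiber=7
After 2 (gather 2 cobalt): cobalt=2 fiber=7
After 3 (gather 2 clay): clay=2 cobalt=2 fiber=7
After 4 (craft anchor): anchor=4 cobalt=1 fiber=7
After 5 (consume 3 anchor): anchor=1 cobalt=1 fiber=7
After 6 (gather 9 resin): anchor=1 cobalt=1 fiber=7 resin=9
After 7 (craft tile): anchor=1 cobalt=1 fiber=7 resin=5 tile=1
After 8 (craft tile): anchor=1 cobalt=1 fiber=7 resin=1 tile=2
After 9 (gather 4 mica): anchor=1 cobalt=1 fiber=7 mica=4 resin=1 tile=2
After 10 (craft beaker): anchor=1 beaker=1 cobalt=1 fiber=6 mica=3 resin=1 tile=2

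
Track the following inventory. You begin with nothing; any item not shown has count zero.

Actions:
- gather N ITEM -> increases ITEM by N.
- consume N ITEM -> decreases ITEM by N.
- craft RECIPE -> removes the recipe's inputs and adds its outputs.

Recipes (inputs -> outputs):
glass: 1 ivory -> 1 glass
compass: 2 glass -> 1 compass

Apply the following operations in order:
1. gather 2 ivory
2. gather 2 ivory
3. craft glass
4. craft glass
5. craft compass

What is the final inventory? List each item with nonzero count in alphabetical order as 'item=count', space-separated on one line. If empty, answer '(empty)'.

After 1 (gather 2 ivory): ivory=2
After 2 (gather 2 ivory): ivory=4
After 3 (craft glass): glass=1 ivory=3
After 4 (craft glass): glass=2 ivory=2
After 5 (craft compass): compass=1 ivory=2

Answer: compass=1 ivory=2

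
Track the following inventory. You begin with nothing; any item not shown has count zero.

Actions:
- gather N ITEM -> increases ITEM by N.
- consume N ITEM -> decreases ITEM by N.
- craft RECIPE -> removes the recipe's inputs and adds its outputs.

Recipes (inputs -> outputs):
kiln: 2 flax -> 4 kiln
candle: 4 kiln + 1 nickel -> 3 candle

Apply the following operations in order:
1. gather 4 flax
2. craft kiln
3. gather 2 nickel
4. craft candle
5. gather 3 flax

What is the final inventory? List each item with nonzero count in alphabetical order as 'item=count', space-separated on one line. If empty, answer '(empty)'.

After 1 (gather 4 flax): flax=4
After 2 (craft kiln): flax=2 kiln=4
After 3 (gather 2 nickel): flax=2 kiln=4 nickel=2
After 4 (craft candle): candle=3 flax=2 nickel=1
After 5 (gather 3 flax): candle=3 flax=5 nickel=1

Answer: candle=3 flax=5 nickel=1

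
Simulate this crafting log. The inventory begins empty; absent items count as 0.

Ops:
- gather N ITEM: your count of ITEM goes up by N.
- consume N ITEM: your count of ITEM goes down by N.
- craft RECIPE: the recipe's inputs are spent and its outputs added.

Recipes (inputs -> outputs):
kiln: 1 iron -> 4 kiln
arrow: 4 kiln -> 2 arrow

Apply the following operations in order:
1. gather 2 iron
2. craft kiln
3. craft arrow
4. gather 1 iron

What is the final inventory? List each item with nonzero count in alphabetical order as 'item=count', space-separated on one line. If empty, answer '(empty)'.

After 1 (gather 2 iron): iron=2
After 2 (craft kiln): iron=1 kiln=4
After 3 (craft arrow): arrow=2 iron=1
After 4 (gather 1 iron): arrow=2 iron=2

Answer: arrow=2 iron=2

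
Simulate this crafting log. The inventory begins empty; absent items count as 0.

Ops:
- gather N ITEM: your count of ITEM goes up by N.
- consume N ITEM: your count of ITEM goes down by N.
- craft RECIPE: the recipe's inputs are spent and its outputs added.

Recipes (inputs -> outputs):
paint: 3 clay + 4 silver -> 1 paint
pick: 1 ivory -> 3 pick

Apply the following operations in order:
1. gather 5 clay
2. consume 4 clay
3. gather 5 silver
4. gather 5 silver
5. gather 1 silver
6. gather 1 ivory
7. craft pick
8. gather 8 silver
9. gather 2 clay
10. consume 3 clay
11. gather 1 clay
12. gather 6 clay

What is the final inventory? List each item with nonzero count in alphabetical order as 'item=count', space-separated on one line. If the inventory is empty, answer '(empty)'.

After 1 (gather 5 clay): clay=5
After 2 (consume 4 clay): clay=1
After 3 (gather 5 silver): clay=1 silver=5
After 4 (gather 5 silver): clay=1 silver=10
After 5 (gather 1 silver): clay=1 silver=11
After 6 (gather 1 ivory): clay=1 ivory=1 silver=11
After 7 (craft pick): clay=1 pick=3 silver=11
After 8 (gather 8 silver): clay=1 pick=3 silver=19
After 9 (gather 2 clay): clay=3 pick=3 silver=19
After 10 (consume 3 clay): pick=3 silver=19
After 11 (gather 1 clay): clay=1 pick=3 silver=19
After 12 (gather 6 clay): clay=7 pick=3 silver=19

Answer: clay=7 pick=3 silver=19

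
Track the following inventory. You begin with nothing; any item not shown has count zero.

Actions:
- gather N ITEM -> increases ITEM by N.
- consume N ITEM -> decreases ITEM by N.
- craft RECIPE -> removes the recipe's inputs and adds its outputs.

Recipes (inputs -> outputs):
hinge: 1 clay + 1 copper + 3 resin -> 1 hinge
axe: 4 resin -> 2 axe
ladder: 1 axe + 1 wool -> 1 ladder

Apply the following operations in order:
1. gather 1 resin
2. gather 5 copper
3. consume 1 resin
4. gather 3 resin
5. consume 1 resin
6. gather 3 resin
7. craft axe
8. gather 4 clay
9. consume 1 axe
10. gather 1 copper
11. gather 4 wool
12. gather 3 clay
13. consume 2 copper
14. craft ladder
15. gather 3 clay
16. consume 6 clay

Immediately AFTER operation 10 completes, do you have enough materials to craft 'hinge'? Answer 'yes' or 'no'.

Answer: no

Derivation:
After 1 (gather 1 resin): resin=1
After 2 (gather 5 copper): copper=5 resin=1
After 3 (consume 1 resin): copper=5
After 4 (gather 3 resin): copper=5 resin=3
After 5 (consume 1 resin): copper=5 resin=2
After 6 (gather 3 resin): copper=5 resin=5
After 7 (craft axe): axe=2 copper=5 resin=1
After 8 (gather 4 clay): axe=2 clay=4 copper=5 resin=1
After 9 (consume 1 axe): axe=1 clay=4 copper=5 resin=1
After 10 (gather 1 copper): axe=1 clay=4 copper=6 resin=1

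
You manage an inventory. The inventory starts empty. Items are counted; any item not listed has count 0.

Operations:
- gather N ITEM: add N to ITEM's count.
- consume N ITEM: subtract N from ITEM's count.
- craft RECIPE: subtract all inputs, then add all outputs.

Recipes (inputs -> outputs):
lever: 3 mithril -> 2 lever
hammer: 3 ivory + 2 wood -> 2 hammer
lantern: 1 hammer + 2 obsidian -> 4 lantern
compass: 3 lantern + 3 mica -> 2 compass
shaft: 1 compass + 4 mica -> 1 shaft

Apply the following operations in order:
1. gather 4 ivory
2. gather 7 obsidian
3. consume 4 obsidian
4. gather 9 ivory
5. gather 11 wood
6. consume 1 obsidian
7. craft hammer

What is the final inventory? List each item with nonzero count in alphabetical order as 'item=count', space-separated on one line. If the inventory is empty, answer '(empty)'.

Answer: hammer=2 ivory=10 obsidian=2 wood=9

Derivation:
After 1 (gather 4 ivory): ivory=4
After 2 (gather 7 obsidian): ivory=4 obsidian=7
After 3 (consume 4 obsidian): ivory=4 obsidian=3
After 4 (gather 9 ivory): ivory=13 obsidian=3
After 5 (gather 11 wood): ivory=13 obsidian=3 wood=11
After 6 (consume 1 obsidian): ivory=13 obsidian=2 wood=11
After 7 (craft hammer): hammer=2 ivory=10 obsidian=2 wood=9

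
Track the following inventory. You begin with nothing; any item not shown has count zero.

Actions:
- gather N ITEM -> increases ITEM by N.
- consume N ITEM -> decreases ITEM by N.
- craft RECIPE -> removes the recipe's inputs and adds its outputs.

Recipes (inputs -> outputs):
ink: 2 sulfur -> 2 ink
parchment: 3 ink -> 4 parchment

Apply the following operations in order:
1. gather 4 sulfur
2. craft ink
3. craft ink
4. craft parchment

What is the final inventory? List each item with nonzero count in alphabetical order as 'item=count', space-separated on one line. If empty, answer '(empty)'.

Answer: ink=1 parchment=4

Derivation:
After 1 (gather 4 sulfur): sulfur=4
After 2 (craft ink): ink=2 sulfur=2
After 3 (craft ink): ink=4
After 4 (craft parchment): ink=1 parchment=4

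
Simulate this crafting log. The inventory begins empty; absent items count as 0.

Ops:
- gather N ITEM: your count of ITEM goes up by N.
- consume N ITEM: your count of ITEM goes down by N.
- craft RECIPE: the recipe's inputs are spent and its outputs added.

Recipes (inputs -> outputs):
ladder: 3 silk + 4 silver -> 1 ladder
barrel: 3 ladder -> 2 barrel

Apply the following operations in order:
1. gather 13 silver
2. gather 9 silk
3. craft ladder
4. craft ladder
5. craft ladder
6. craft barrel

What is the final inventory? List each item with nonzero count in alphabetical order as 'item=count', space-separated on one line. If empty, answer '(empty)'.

After 1 (gather 13 silver): silver=13
After 2 (gather 9 silk): silk=9 silver=13
After 3 (craft ladder): ladder=1 silk=6 silver=9
After 4 (craft ladder): ladder=2 silk=3 silver=5
After 5 (craft ladder): ladder=3 silver=1
After 6 (craft barrel): barrel=2 silver=1

Answer: barrel=2 silver=1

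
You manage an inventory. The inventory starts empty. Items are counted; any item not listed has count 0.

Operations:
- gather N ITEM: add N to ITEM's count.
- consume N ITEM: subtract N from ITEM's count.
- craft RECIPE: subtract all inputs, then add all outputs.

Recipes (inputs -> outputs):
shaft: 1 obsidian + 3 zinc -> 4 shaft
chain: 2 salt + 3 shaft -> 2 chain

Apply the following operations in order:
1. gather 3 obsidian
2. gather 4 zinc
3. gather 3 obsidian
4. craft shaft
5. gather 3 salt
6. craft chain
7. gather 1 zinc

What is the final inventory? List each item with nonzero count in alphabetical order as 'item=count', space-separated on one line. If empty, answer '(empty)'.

Answer: chain=2 obsidian=5 salt=1 shaft=1 zinc=2

Derivation:
After 1 (gather 3 obsidian): obsidian=3
After 2 (gather 4 zinc): obsidian=3 zinc=4
After 3 (gather 3 obsidian): obsidian=6 zinc=4
After 4 (craft shaft): obsidian=5 shaft=4 zinc=1
After 5 (gather 3 salt): obsidian=5 salt=3 shaft=4 zinc=1
After 6 (craft chain): chain=2 obsidian=5 salt=1 shaft=1 zinc=1
After 7 (gather 1 zinc): chain=2 obsidian=5 salt=1 shaft=1 zinc=2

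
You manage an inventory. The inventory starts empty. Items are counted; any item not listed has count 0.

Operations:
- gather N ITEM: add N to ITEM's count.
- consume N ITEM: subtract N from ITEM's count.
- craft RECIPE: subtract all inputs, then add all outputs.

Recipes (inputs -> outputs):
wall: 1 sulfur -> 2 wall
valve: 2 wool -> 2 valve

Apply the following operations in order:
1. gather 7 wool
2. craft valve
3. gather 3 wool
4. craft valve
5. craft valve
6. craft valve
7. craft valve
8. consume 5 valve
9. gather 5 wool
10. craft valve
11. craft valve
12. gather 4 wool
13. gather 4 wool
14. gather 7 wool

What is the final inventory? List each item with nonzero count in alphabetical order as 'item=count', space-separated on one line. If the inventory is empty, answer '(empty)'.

Answer: valve=9 wool=16

Derivation:
After 1 (gather 7 wool): wool=7
After 2 (craft valve): valve=2 wool=5
After 3 (gather 3 wool): valve=2 wool=8
After 4 (craft valve): valve=4 wool=6
After 5 (craft valve): valve=6 wool=4
After 6 (craft valve): valve=8 wool=2
After 7 (craft valve): valve=10
After 8 (consume 5 valve): valve=5
After 9 (gather 5 wool): valve=5 wool=5
After 10 (craft valve): valve=7 wool=3
After 11 (craft valve): valve=9 wool=1
After 12 (gather 4 wool): valve=9 wool=5
After 13 (gather 4 wool): valve=9 wool=9
After 14 (gather 7 wool): valve=9 wool=16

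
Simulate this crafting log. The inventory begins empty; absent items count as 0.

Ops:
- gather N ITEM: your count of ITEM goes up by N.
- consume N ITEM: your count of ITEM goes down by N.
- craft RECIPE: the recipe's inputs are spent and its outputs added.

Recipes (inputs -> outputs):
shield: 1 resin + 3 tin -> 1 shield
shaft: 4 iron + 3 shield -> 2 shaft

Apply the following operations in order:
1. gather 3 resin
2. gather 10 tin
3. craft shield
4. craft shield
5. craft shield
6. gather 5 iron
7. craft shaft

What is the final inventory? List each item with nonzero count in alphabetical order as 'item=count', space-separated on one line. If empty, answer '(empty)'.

Answer: iron=1 shaft=2 tin=1

Derivation:
After 1 (gather 3 resin): resin=3
After 2 (gather 10 tin): resin=3 tin=10
After 3 (craft shield): resin=2 shield=1 tin=7
After 4 (craft shield): resin=1 shield=2 tin=4
After 5 (craft shield): shield=3 tin=1
After 6 (gather 5 iron): iron=5 shield=3 tin=1
After 7 (craft shaft): iron=1 shaft=2 tin=1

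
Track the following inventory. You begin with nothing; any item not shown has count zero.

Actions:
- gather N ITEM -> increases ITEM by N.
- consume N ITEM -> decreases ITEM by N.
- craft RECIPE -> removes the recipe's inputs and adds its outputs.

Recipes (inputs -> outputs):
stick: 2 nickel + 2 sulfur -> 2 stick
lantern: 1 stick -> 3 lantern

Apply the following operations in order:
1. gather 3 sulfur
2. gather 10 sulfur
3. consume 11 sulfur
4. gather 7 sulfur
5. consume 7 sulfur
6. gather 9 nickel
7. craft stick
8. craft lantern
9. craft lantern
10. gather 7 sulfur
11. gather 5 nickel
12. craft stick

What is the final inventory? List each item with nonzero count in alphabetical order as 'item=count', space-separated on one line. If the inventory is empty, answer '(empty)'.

Answer: lantern=6 nickel=10 stick=2 sulfur=5

Derivation:
After 1 (gather 3 sulfur): sulfur=3
After 2 (gather 10 sulfur): sulfur=13
After 3 (consume 11 sulfur): sulfur=2
After 4 (gather 7 sulfur): sulfur=9
After 5 (consume 7 sulfur): sulfur=2
After 6 (gather 9 nickel): nickel=9 sulfur=2
After 7 (craft stick): nickel=7 stick=2
After 8 (craft lantern): lantern=3 nickel=7 stick=1
After 9 (craft lantern): lantern=6 nickel=7
After 10 (gather 7 sulfur): lantern=6 nickel=7 sulfur=7
After 11 (gather 5 nickel): lantern=6 nickel=12 sulfur=7
After 12 (craft stick): lantern=6 nickel=10 stick=2 sulfur=5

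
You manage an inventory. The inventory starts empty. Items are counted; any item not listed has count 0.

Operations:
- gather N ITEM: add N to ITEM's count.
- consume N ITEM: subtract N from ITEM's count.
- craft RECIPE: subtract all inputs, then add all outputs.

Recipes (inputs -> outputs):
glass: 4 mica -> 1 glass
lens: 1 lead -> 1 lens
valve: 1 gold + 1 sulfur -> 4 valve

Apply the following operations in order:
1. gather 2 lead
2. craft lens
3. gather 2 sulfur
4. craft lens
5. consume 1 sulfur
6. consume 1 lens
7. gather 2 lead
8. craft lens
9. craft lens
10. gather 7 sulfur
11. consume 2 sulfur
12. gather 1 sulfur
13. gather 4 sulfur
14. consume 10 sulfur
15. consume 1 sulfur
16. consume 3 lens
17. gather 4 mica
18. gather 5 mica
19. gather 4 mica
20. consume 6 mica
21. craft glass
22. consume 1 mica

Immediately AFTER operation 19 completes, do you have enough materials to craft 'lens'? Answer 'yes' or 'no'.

Answer: no

Derivation:
After 1 (gather 2 lead): lead=2
After 2 (craft lens): lead=1 lens=1
After 3 (gather 2 sulfur): lead=1 lens=1 sulfur=2
After 4 (craft lens): lens=2 sulfur=2
After 5 (consume 1 sulfur): lens=2 sulfur=1
After 6 (consume 1 lens): lens=1 sulfur=1
After 7 (gather 2 lead): lead=2 lens=1 sulfur=1
After 8 (craft lens): lead=1 lens=2 sulfur=1
After 9 (craft lens): lens=3 sulfur=1
After 10 (gather 7 sulfur): lens=3 sulfur=8
After 11 (consume 2 sulfur): lens=3 sulfur=6
After 12 (gather 1 sulfur): lens=3 sulfur=7
After 13 (gather 4 sulfur): lens=3 sulfur=11
After 14 (consume 10 sulfur): lens=3 sulfur=1
After 15 (consume 1 sulfur): lens=3
After 16 (consume 3 lens): (empty)
After 17 (gather 4 mica): mica=4
After 18 (gather 5 mica): mica=9
After 19 (gather 4 mica): mica=13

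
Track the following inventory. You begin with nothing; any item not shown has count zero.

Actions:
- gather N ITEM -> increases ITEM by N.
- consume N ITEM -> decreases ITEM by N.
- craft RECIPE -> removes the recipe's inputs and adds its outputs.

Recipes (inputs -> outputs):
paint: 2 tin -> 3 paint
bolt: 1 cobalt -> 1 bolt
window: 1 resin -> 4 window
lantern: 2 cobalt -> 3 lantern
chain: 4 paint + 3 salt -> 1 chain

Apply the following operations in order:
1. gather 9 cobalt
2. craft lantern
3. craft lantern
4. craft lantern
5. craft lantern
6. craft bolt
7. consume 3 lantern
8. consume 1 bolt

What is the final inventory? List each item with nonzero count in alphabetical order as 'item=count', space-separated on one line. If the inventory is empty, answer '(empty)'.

Answer: lantern=9

Derivation:
After 1 (gather 9 cobalt): cobalt=9
After 2 (craft lantern): cobalt=7 lantern=3
After 3 (craft lantern): cobalt=5 lantern=6
After 4 (craft lantern): cobalt=3 lantern=9
After 5 (craft lantern): cobalt=1 lantern=12
After 6 (craft bolt): bolt=1 lantern=12
After 7 (consume 3 lantern): bolt=1 lantern=9
After 8 (consume 1 bolt): lantern=9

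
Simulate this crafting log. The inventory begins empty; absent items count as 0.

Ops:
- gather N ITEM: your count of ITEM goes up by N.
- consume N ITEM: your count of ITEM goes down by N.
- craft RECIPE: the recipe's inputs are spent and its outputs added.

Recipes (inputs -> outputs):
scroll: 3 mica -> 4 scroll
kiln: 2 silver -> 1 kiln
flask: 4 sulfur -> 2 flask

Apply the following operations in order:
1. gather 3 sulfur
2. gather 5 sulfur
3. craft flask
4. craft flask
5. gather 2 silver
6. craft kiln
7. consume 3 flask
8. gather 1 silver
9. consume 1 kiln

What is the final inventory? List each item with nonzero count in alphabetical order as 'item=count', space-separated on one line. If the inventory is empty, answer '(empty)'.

Answer: flask=1 silver=1

Derivation:
After 1 (gather 3 sulfur): sulfur=3
After 2 (gather 5 sulfur): sulfur=8
After 3 (craft flask): flask=2 sulfur=4
After 4 (craft flask): flask=4
After 5 (gather 2 silver): flask=4 silver=2
After 6 (craft kiln): flask=4 kiln=1
After 7 (consume 3 flask): flask=1 kiln=1
After 8 (gather 1 silver): flask=1 kiln=1 silver=1
After 9 (consume 1 kiln): flask=1 silver=1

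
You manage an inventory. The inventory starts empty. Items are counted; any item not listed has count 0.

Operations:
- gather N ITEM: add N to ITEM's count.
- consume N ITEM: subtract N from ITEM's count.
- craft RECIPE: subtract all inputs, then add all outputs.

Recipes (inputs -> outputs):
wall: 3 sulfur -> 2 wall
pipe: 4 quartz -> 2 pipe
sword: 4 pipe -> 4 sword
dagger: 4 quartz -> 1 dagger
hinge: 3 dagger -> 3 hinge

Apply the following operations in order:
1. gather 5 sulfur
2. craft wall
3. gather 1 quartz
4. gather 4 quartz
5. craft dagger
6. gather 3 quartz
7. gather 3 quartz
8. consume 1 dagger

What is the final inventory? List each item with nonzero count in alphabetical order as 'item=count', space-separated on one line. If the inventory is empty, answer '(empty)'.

After 1 (gather 5 sulfur): sulfur=5
After 2 (craft wall): sulfur=2 wall=2
After 3 (gather 1 quartz): quartz=1 sulfur=2 wall=2
After 4 (gather 4 quartz): quartz=5 sulfur=2 wall=2
After 5 (craft dagger): dagger=1 quartz=1 sulfur=2 wall=2
After 6 (gather 3 quartz): dagger=1 quartz=4 sulfur=2 wall=2
After 7 (gather 3 quartz): dagger=1 quartz=7 sulfur=2 wall=2
After 8 (consume 1 dagger): quartz=7 sulfur=2 wall=2

Answer: quartz=7 sulfur=2 wall=2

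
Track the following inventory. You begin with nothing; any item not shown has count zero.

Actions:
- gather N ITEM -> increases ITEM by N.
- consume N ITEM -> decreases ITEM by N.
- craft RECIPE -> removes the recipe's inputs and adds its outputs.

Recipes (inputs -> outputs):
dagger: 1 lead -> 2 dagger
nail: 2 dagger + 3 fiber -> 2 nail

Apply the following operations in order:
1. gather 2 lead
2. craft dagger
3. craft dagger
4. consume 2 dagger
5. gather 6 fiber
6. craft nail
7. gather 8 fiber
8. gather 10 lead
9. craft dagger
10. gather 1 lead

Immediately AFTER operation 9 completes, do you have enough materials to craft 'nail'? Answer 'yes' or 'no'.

After 1 (gather 2 lead): lead=2
After 2 (craft dagger): dagger=2 lead=1
After 3 (craft dagger): dagger=4
After 4 (consume 2 dagger): dagger=2
After 5 (gather 6 fiber): dagger=2 fiber=6
After 6 (craft nail): fiber=3 nail=2
After 7 (gather 8 fiber): fiber=11 nail=2
After 8 (gather 10 lead): fiber=11 lead=10 nail=2
After 9 (craft dagger): dagger=2 fiber=11 lead=9 nail=2

Answer: yes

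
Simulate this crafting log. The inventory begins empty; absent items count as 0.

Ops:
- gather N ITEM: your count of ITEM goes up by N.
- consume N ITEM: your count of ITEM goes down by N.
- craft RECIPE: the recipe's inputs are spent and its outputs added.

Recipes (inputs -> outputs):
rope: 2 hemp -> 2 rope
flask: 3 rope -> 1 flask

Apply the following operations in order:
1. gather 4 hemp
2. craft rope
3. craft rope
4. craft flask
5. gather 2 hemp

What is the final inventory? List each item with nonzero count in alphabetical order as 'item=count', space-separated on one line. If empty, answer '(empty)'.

Answer: flask=1 hemp=2 rope=1

Derivation:
After 1 (gather 4 hemp): hemp=4
After 2 (craft rope): hemp=2 rope=2
After 3 (craft rope): rope=4
After 4 (craft flask): flask=1 rope=1
After 5 (gather 2 hemp): flask=1 hemp=2 rope=1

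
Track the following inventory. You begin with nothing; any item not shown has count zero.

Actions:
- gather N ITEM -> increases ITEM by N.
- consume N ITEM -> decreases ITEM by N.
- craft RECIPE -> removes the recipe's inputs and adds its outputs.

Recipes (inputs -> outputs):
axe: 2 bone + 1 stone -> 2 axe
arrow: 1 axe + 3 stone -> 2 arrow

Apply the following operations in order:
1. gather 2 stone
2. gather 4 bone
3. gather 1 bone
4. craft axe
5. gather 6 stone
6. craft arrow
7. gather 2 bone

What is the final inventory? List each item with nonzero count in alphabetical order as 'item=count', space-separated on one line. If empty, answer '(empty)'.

Answer: arrow=2 axe=1 bone=5 stone=4

Derivation:
After 1 (gather 2 stone): stone=2
After 2 (gather 4 bone): bone=4 stone=2
After 3 (gather 1 bone): bone=5 stone=2
After 4 (craft axe): axe=2 bone=3 stone=1
After 5 (gather 6 stone): axe=2 bone=3 stone=7
After 6 (craft arrow): arrow=2 axe=1 bone=3 stone=4
After 7 (gather 2 bone): arrow=2 axe=1 bone=5 stone=4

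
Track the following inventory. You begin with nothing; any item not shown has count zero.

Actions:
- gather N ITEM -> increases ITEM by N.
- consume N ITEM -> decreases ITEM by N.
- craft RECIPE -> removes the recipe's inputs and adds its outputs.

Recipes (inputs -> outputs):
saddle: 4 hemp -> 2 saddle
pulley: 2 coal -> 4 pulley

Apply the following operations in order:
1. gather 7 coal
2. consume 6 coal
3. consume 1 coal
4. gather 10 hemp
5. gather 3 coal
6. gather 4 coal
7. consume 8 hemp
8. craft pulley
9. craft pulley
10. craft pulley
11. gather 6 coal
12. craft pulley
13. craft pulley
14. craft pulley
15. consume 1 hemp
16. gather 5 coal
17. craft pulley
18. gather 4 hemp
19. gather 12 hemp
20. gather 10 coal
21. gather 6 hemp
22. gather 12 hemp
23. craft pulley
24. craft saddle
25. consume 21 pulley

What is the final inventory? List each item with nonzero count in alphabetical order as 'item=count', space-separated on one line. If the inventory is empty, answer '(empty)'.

After 1 (gather 7 coal): coal=7
After 2 (consume 6 coal): coal=1
After 3 (consume 1 coal): (empty)
After 4 (gather 10 hemp): hemp=10
After 5 (gather 3 coal): coal=3 hemp=10
After 6 (gather 4 coal): coal=7 hemp=10
After 7 (consume 8 hemp): coal=7 hemp=2
After 8 (craft pulley): coal=5 hemp=2 pulley=4
After 9 (craft pulley): coal=3 hemp=2 pulley=8
After 10 (craft pulley): coal=1 hemp=2 pulley=12
After 11 (gather 6 coal): coal=7 hemp=2 pulley=12
After 12 (craft pulley): coal=5 hemp=2 pulley=16
After 13 (craft pulley): coal=3 hemp=2 pulley=20
After 14 (craft pulley): coal=1 hemp=2 pulley=24
After 15 (consume 1 hemp): coal=1 hemp=1 pulley=24
After 16 (gather 5 coal): coal=6 hemp=1 pulley=24
After 17 (craft pulley): coal=4 hemp=1 pulley=28
After 18 (gather 4 hemp): coal=4 hemp=5 pulley=28
After 19 (gather 12 hemp): coal=4 hemp=17 pulley=28
After 20 (gather 10 coal): coal=14 hemp=17 pulley=28
After 21 (gather 6 hemp): coal=14 hemp=23 pulley=28
After 22 (gather 12 hemp): coal=14 hemp=35 pulley=28
After 23 (craft pulley): coal=12 hemp=35 pulley=32
After 24 (craft saddle): coal=12 hemp=31 pulley=32 saddle=2
After 25 (consume 21 pulley): coal=12 hemp=31 pulley=11 saddle=2

Answer: coal=12 hemp=31 pulley=11 saddle=2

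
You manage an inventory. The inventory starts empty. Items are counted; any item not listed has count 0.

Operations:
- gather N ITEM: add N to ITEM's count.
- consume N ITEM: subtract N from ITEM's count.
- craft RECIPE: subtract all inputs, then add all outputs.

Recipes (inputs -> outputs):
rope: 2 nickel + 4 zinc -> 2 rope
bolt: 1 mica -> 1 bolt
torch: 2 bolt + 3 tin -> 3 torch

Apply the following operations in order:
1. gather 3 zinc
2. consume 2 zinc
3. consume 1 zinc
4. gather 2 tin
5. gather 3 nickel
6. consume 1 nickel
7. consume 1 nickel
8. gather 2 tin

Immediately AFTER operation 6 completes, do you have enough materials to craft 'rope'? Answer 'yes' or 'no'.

Answer: no

Derivation:
After 1 (gather 3 zinc): zinc=3
After 2 (consume 2 zinc): zinc=1
After 3 (consume 1 zinc): (empty)
After 4 (gather 2 tin): tin=2
After 5 (gather 3 nickel): nickel=3 tin=2
After 6 (consume 1 nickel): nickel=2 tin=2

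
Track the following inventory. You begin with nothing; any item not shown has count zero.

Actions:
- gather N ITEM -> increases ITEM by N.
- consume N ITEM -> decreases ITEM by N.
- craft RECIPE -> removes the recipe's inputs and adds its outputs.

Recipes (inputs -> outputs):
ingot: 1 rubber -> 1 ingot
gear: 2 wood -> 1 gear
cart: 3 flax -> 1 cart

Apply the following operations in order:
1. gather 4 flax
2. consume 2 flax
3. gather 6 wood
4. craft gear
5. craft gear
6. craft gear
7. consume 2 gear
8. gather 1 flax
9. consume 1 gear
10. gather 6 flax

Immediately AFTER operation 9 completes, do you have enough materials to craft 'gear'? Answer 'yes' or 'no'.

After 1 (gather 4 flax): flax=4
After 2 (consume 2 flax): flax=2
After 3 (gather 6 wood): flax=2 wood=6
After 4 (craft gear): flax=2 gear=1 wood=4
After 5 (craft gear): flax=2 gear=2 wood=2
After 6 (craft gear): flax=2 gear=3
After 7 (consume 2 gear): flax=2 gear=1
After 8 (gather 1 flax): flax=3 gear=1
After 9 (consume 1 gear): flax=3

Answer: no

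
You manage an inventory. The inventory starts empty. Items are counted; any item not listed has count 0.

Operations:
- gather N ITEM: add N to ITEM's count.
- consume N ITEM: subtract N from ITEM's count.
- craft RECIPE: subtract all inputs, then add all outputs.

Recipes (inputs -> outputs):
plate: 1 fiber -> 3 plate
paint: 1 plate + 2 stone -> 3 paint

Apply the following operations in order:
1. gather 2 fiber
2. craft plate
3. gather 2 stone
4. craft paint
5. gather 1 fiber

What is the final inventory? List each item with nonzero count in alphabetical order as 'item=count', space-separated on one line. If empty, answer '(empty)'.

After 1 (gather 2 fiber): fiber=2
After 2 (craft plate): fiber=1 plate=3
After 3 (gather 2 stone): fiber=1 plate=3 stone=2
After 4 (craft paint): fiber=1 paint=3 plate=2
After 5 (gather 1 fiber): fiber=2 paint=3 plate=2

Answer: fiber=2 paint=3 plate=2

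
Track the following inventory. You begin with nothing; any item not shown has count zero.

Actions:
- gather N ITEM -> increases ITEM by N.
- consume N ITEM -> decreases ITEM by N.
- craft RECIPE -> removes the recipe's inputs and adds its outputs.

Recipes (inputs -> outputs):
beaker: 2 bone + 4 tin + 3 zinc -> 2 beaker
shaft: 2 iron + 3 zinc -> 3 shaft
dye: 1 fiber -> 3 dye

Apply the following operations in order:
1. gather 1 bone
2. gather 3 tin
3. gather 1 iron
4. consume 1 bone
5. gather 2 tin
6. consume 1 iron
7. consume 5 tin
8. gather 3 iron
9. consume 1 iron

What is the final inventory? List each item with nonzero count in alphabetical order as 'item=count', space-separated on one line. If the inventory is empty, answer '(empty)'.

After 1 (gather 1 bone): bone=1
After 2 (gather 3 tin): bone=1 tin=3
After 3 (gather 1 iron): bone=1 iron=1 tin=3
After 4 (consume 1 bone): iron=1 tin=3
After 5 (gather 2 tin): iron=1 tin=5
After 6 (consume 1 iron): tin=5
After 7 (consume 5 tin): (empty)
After 8 (gather 3 iron): iron=3
After 9 (consume 1 iron): iron=2

Answer: iron=2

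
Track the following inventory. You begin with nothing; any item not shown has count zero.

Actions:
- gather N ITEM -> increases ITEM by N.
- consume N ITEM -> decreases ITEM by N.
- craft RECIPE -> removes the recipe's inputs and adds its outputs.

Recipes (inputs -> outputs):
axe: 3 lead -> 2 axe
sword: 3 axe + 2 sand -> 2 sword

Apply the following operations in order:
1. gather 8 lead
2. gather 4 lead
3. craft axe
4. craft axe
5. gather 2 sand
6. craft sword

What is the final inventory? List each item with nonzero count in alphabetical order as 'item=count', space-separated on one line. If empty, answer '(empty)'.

Answer: axe=1 lead=6 sword=2

Derivation:
After 1 (gather 8 lead): lead=8
After 2 (gather 4 lead): lead=12
After 3 (craft axe): axe=2 lead=9
After 4 (craft axe): axe=4 lead=6
After 5 (gather 2 sand): axe=4 lead=6 sand=2
After 6 (craft sword): axe=1 lead=6 sword=2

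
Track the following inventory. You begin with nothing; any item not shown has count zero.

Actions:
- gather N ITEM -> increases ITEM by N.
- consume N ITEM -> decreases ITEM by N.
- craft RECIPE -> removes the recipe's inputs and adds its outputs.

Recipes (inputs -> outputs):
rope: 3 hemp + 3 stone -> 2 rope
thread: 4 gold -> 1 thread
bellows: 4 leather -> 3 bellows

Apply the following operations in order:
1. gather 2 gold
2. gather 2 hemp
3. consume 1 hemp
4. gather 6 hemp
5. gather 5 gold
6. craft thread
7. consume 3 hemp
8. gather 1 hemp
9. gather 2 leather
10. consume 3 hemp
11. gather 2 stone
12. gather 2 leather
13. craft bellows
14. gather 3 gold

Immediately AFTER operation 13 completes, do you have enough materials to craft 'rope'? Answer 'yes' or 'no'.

After 1 (gather 2 gold): gold=2
After 2 (gather 2 hemp): gold=2 hemp=2
After 3 (consume 1 hemp): gold=2 hemp=1
After 4 (gather 6 hemp): gold=2 hemp=7
After 5 (gather 5 gold): gold=7 hemp=7
After 6 (craft thread): gold=3 hemp=7 thread=1
After 7 (consume 3 hemp): gold=3 hemp=4 thread=1
After 8 (gather 1 hemp): gold=3 hemp=5 thread=1
After 9 (gather 2 leather): gold=3 hemp=5 leather=2 thread=1
After 10 (consume 3 hemp): gold=3 hemp=2 leather=2 thread=1
After 11 (gather 2 stone): gold=3 hemp=2 leather=2 stone=2 thread=1
After 12 (gather 2 leather): gold=3 hemp=2 leather=4 stone=2 thread=1
After 13 (craft bellows): bellows=3 gold=3 hemp=2 stone=2 thread=1

Answer: no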